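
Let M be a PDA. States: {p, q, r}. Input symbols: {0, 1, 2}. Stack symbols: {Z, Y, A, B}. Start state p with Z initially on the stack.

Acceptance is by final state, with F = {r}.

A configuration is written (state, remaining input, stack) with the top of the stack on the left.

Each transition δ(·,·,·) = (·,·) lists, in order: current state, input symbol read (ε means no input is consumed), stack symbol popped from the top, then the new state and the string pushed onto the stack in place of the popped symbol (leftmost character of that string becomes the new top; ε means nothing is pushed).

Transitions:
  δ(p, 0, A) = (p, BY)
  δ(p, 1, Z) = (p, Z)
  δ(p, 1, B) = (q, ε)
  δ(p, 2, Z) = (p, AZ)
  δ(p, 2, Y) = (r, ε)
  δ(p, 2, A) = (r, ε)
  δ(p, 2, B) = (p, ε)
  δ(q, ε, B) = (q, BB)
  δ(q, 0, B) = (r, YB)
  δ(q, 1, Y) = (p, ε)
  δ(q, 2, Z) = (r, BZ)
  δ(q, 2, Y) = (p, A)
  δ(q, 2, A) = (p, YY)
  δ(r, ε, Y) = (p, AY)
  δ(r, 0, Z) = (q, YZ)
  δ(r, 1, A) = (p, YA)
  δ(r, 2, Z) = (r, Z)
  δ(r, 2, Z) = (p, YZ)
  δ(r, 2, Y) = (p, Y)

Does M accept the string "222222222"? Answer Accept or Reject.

Accept

One accepting computation: (p, 222222222, Z) ⊢ (p, 22222222, AZ) ⊢ (r, 2222222, Z) ⊢ (r, 222222, Z) ⊢ (r, 22222, Z) ⊢ (r, 2222, Z) ⊢ (r, 222, Z) ⊢ (r, 22, Z) ⊢ (r, 2, Z) ⊢ (r, ε, Z)
All input consumed and state r ∈ F.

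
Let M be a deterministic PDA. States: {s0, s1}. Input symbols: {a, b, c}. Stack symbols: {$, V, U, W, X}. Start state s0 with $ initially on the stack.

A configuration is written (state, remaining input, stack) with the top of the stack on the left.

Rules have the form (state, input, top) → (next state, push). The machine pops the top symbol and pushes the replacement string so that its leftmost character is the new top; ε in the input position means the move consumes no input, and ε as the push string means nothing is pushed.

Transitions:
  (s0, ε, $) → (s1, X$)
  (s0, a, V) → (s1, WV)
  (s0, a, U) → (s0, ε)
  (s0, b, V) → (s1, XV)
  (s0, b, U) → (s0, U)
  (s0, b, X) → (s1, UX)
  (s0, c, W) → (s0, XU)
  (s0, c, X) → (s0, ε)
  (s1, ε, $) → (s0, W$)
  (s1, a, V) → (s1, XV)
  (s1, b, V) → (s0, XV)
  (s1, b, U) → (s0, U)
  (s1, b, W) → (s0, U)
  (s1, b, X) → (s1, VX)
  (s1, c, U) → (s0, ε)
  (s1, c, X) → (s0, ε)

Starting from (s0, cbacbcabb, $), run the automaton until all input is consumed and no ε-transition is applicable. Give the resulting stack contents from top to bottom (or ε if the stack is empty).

(s0, cbacbcabb, $)
  ε-move, top $: go to s1, push X$ → (s1, cbacbcabb, X$)
  read c, top X: go to s0, push ε → (s0, bacbcabb, $)
  ε-move, top $: go to s1, push X$ → (s1, bacbcabb, X$)
  read b, top X: go to s1, push VX → (s1, acbcabb, VX$)
  read a, top V: go to s1, push XV → (s1, cbcabb, XVX$)
  read c, top X: go to s0, push ε → (s0, bcabb, VX$)
  read b, top V: go to s1, push XV → (s1, cabb, XVX$)
  read c, top X: go to s0, push ε → (s0, abb, VX$)
  read a, top V: go to s1, push WV → (s1, bb, WVX$)
  read b, top W: go to s0, push U → (s0, b, UVX$)
  read b, top U: go to s0, push U → (s0, ε, UVX$)
All input consumed in state s0 with stack UVX$.

UVX$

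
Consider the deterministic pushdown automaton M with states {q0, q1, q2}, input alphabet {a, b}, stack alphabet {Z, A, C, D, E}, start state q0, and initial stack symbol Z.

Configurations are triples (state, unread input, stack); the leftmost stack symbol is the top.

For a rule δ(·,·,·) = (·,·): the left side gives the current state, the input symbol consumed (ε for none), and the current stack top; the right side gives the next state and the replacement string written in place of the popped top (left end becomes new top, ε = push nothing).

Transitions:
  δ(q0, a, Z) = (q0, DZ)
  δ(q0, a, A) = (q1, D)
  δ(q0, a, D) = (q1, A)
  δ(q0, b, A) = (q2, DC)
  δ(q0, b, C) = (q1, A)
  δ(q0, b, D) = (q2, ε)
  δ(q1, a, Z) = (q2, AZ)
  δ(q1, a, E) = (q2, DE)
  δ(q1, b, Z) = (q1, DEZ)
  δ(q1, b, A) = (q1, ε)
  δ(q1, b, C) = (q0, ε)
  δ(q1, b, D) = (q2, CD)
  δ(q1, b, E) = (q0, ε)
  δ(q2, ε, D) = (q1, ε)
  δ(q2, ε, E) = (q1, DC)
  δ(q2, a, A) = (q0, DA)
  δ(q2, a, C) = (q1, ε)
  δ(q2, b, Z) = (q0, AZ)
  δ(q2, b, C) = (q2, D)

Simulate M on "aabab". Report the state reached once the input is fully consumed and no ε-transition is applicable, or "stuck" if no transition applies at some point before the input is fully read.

stuck

(q0, aabab, Z)
  read a, top Z: go to q0, push DZ → (q0, abab, DZ)
  read a, top D: go to q1, push A → (q1, bab, AZ)
  read b, top A: go to q1, push ε → (q1, ab, Z)
  read a, top Z: go to q2, push AZ → (q2, b, AZ)
No transition for (q2, b, top A); M blocks with input b remaining.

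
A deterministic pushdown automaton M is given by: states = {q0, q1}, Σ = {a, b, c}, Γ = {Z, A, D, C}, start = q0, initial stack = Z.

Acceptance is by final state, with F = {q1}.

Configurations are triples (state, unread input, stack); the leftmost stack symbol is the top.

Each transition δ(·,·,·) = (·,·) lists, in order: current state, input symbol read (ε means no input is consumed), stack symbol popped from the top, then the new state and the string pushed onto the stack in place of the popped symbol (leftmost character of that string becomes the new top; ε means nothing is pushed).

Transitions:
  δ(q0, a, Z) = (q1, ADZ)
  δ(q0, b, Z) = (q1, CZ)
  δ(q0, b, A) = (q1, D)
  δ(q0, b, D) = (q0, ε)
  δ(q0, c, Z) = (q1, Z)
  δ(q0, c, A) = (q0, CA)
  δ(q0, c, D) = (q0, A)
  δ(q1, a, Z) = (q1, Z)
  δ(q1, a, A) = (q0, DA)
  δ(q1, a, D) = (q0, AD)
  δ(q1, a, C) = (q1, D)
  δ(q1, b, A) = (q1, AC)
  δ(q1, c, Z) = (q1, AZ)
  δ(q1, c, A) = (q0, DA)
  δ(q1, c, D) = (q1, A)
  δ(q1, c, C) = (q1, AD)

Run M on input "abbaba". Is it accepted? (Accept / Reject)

Reject

(q0, abbaba, Z)
  read a, top Z: go to q1, push ADZ → (q1, bbaba, ADZ)
  read b, top A: go to q1, push AC → (q1, baba, ACDZ)
  read b, top A: go to q1, push AC → (q1, aba, ACCDZ)
  read a, top A: go to q0, push DA → (q0, ba, DACCDZ)
  read b, top D: go to q0, push ε → (q0, a, ACCDZ)
No transition applies at (q0, a, ACCDZ); input not fully consumed.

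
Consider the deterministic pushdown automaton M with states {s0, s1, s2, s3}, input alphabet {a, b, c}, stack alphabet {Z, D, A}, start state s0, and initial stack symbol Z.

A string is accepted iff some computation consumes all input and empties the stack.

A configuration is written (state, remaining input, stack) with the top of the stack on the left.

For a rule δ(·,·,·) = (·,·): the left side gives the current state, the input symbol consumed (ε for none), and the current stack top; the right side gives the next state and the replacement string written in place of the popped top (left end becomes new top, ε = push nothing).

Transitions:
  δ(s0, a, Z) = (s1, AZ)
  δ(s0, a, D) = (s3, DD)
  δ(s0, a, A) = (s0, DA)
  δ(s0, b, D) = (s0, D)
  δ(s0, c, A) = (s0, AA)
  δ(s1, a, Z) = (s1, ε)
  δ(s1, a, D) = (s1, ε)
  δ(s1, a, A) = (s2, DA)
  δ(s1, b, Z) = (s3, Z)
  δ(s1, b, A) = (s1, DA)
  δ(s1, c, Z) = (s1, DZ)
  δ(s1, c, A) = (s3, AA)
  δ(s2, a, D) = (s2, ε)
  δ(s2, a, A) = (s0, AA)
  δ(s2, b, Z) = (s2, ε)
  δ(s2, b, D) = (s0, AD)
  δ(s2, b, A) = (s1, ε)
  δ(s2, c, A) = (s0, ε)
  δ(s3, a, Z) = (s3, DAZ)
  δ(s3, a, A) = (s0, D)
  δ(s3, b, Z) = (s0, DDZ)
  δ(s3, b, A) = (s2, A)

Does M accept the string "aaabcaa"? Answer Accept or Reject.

(s0, aaabcaa, Z)
  read a, top Z: go to s1, push AZ → (s1, aabcaa, AZ)
  read a, top A: go to s2, push DA → (s2, abcaa, DAZ)
  read a, top D: go to s2, push ε → (s2, bcaa, AZ)
  read b, top A: go to s1, push ε → (s1, caa, Z)
  read c, top Z: go to s1, push DZ → (s1, aa, DZ)
  read a, top D: go to s1, push ε → (s1, a, Z)
  read a, top Z: go to s1, push ε → (s1, ε, ε)
All input consumed and the stack is empty.

Accept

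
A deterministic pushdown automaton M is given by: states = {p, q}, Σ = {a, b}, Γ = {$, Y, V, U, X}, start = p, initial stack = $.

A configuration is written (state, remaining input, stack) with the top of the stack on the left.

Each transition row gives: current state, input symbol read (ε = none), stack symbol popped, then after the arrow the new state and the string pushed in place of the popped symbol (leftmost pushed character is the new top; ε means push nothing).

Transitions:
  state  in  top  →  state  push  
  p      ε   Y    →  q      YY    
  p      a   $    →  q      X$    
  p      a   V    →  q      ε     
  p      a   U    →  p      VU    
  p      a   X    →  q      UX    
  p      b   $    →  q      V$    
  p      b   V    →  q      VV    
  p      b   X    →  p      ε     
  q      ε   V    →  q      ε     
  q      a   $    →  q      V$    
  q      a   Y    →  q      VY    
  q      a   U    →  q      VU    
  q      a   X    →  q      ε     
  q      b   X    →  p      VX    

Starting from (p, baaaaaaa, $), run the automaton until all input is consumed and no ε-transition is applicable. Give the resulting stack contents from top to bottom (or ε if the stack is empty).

$

(p, baaaaaaa, $)
  read b, top $: go to q, push V$ → (q, aaaaaaa, V$)
  ε-move, top V: go to q, push ε → (q, aaaaaaa, $)
  read a, top $: go to q, push V$ → (q, aaaaaa, V$)
  ε-move, top V: go to q, push ε → (q, aaaaaa, $)
  read a, top $: go to q, push V$ → (q, aaaaa, V$)
  ε-move, top V: go to q, push ε → (q, aaaaa, $)
  read a, top $: go to q, push V$ → (q, aaaa, V$)
  ε-move, top V: go to q, push ε → (q, aaaa, $)
  read a, top $: go to q, push V$ → (q, aaa, V$)
  ε-move, top V: go to q, push ε → (q, aaa, $)
  read a, top $: go to q, push V$ → (q, aa, V$)
  ε-move, top V: go to q, push ε → (q, aa, $)
  read a, top $: go to q, push V$ → (q, a, V$)
  ε-move, top V: go to q, push ε → (q, a, $)
  read a, top $: go to q, push V$ → (q, ε, V$)
  ε-move, top V: go to q, push ε → (q, ε, $)
All input consumed in state q with stack $.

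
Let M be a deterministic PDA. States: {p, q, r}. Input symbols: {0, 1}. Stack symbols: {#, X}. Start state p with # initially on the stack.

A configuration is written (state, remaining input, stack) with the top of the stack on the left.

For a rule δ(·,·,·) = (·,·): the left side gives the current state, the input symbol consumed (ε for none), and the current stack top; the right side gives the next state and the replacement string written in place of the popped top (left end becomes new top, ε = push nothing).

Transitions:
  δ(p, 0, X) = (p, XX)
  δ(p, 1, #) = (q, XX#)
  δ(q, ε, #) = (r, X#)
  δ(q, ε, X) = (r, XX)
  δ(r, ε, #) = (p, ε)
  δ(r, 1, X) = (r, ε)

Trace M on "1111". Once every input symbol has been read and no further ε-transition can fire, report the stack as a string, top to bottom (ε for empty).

(p, 1111, #) ⊢ (q, 111, XX#) ⊢ (r, 111, XXX#) ⊢ (r, 11, XX#) ⊢ (r, 1, X#) ⊢ (r, ε, #) ⊢ (p, ε, ε)
All input consumed in state p with stack ε.

ε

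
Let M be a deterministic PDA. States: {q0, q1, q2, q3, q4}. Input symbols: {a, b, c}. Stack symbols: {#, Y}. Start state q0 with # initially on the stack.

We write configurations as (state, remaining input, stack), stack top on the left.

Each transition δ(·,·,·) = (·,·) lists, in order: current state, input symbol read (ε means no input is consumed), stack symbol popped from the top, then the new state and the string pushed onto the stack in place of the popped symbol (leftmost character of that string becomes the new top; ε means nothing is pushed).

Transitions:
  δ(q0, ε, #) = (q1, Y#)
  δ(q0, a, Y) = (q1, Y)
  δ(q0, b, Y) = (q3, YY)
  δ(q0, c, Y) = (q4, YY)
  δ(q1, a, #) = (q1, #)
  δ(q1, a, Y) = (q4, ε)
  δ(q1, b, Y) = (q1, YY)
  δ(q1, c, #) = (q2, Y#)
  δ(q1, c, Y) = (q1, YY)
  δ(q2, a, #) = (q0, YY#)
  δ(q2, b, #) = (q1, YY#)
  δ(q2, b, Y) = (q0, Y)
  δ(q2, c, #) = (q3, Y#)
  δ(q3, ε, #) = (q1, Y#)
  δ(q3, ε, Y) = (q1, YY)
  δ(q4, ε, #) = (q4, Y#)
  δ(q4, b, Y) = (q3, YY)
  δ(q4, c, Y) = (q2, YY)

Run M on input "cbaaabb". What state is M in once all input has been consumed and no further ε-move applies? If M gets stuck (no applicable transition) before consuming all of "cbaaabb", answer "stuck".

stuck

(q0, cbaaabb, #)
  ε-move, top #: go to q1, push Y# → (q1, cbaaabb, Y#)
  read c, top Y: go to q1, push YY → (q1, baaabb, YY#)
  read b, top Y: go to q1, push YY → (q1, aaabb, YYY#)
  read a, top Y: go to q4, push ε → (q4, aabb, YY#)
No transition for (q4, a, top Y); M blocks with input aabb remaining.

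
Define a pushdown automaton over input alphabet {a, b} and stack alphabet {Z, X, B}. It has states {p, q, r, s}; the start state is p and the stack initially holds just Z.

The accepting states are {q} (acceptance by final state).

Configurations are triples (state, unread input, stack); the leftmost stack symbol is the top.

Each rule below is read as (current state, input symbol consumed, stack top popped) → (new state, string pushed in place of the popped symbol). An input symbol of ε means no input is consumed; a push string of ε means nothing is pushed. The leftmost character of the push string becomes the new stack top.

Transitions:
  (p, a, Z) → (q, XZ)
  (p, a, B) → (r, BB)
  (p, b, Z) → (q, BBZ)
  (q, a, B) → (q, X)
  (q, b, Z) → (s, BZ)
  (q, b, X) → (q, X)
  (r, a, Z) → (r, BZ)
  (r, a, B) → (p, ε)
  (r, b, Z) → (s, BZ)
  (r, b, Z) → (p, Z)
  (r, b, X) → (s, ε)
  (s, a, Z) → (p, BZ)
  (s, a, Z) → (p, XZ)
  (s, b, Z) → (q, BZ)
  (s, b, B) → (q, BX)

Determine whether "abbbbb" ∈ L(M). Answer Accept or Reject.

Accept

One accepting computation: (p, abbbbb, Z) ⊢ (q, bbbbb, XZ) ⊢ (q, bbbb, XZ) ⊢ (q, bbb, XZ) ⊢ (q, bb, XZ) ⊢ (q, b, XZ) ⊢ (q, ε, XZ)
All input consumed and state q ∈ F.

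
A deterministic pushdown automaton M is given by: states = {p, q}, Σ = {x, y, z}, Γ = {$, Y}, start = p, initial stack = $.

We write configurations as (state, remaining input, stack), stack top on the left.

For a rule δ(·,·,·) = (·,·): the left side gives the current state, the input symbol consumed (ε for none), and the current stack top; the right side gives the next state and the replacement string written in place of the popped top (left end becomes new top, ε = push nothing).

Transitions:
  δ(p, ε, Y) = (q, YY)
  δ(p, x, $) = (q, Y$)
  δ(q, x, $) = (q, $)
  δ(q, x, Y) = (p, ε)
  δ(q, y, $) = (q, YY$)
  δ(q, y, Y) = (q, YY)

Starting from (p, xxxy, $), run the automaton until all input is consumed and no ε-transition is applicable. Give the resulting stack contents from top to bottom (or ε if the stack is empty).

YY$

(p, xxxy, $)
  read x, top $: go to q, push Y$ → (q, xxy, Y$)
  read x, top Y: go to p, push ε → (p, xy, $)
  read x, top $: go to q, push Y$ → (q, y, Y$)
  read y, top Y: go to q, push YY → (q, ε, YY$)
All input consumed in state q with stack YY$.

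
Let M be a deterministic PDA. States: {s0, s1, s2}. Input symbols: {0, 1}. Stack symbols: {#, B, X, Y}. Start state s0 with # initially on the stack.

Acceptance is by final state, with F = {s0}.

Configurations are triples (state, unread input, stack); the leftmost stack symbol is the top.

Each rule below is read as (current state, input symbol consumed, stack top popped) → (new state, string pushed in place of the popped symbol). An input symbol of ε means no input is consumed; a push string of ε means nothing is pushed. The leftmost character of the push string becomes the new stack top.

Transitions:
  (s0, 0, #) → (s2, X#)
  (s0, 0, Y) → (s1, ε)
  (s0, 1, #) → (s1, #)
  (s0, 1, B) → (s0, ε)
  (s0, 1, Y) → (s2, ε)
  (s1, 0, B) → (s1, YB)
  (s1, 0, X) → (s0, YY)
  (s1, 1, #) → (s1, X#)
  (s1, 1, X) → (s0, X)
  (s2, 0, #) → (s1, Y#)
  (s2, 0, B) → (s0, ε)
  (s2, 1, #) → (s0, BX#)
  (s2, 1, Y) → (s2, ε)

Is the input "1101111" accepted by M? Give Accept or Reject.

Accept

(s0, 1101111, #)
  read 1, top #: go to s1, push # → (s1, 101111, #)
  read 1, top #: go to s1, push X# → (s1, 01111, X#)
  read 0, top X: go to s0, push YY → (s0, 1111, YY#)
  read 1, top Y: go to s2, push ε → (s2, 111, Y#)
  read 1, top Y: go to s2, push ε → (s2, 11, #)
  read 1, top #: go to s0, push BX# → (s0, 1, BX#)
  read 1, top B: go to s0, push ε → (s0, ε, X#)
All input consumed; state s0 ∈ F.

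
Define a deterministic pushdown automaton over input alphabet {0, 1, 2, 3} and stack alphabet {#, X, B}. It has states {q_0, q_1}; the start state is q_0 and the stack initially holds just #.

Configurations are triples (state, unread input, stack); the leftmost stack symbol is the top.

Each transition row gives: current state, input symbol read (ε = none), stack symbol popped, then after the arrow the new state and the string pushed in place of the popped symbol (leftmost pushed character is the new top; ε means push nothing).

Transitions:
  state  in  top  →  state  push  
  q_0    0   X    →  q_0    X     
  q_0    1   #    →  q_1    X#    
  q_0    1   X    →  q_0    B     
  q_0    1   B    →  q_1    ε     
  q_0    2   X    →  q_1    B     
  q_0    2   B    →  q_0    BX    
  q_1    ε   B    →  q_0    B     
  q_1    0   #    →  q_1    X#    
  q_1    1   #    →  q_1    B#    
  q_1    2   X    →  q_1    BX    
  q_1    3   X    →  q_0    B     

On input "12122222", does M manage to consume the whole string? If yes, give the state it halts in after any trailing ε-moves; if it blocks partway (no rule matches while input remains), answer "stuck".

(q_0, 12122222, #)
  read 1, top #: go to q_1, push X# → (q_1, 2122222, X#)
  read 2, top X: go to q_1, push BX → (q_1, 122222, BX#)
  ε-move, top B: go to q_0, push B → (q_0, 122222, BX#)
  read 1, top B: go to q_1, push ε → (q_1, 22222, X#)
  read 2, top X: go to q_1, push BX → (q_1, 2222, BX#)
  ε-move, top B: go to q_0, push B → (q_0, 2222, BX#)
  read 2, top B: go to q_0, push BX → (q_0, 222, BXX#)
  read 2, top B: go to q_0, push BX → (q_0, 22, BXXX#)
  read 2, top B: go to q_0, push BX → (q_0, 2, BXXXX#)
  read 2, top B: go to q_0, push BX → (q_0, ε, BXXXXX#)
All input consumed; M is in state q_0.

q_0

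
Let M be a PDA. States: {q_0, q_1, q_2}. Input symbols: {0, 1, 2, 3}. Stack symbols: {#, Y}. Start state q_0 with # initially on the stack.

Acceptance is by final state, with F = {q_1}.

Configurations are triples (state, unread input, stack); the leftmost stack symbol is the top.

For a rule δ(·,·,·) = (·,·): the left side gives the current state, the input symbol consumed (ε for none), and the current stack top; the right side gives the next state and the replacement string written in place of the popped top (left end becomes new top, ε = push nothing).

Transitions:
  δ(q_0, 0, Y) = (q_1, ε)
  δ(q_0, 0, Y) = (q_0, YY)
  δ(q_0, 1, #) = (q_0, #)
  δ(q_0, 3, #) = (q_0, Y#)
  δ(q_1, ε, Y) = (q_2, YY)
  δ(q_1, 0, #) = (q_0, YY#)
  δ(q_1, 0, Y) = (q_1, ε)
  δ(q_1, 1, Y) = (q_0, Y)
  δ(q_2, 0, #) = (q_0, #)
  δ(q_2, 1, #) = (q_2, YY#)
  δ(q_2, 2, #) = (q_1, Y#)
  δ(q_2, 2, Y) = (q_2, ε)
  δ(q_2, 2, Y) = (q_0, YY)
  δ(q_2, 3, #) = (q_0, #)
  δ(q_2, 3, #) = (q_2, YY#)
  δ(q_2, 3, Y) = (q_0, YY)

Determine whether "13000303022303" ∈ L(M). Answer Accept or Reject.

No computation consumes all input and reaches a final state.

Reject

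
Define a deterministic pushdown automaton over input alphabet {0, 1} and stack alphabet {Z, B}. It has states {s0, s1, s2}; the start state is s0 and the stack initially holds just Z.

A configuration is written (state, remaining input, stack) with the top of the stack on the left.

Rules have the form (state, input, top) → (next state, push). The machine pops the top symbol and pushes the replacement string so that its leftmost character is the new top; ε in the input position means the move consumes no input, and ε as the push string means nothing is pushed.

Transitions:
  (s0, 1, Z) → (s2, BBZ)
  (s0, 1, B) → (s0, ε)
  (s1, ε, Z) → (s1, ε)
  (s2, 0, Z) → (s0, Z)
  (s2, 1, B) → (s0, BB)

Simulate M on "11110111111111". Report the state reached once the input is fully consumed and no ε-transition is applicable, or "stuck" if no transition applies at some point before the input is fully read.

stuck

(s0, 11110111111111, Z)
  read 1, top Z: go to s2, push BBZ → (s2, 1110111111111, BBZ)
  read 1, top B: go to s0, push BB → (s0, 110111111111, BBBZ)
  read 1, top B: go to s0, push ε → (s0, 10111111111, BBZ)
  read 1, top B: go to s0, push ε → (s0, 0111111111, BZ)
No transition for (s0, 0, top B); M blocks with input 0111111111 remaining.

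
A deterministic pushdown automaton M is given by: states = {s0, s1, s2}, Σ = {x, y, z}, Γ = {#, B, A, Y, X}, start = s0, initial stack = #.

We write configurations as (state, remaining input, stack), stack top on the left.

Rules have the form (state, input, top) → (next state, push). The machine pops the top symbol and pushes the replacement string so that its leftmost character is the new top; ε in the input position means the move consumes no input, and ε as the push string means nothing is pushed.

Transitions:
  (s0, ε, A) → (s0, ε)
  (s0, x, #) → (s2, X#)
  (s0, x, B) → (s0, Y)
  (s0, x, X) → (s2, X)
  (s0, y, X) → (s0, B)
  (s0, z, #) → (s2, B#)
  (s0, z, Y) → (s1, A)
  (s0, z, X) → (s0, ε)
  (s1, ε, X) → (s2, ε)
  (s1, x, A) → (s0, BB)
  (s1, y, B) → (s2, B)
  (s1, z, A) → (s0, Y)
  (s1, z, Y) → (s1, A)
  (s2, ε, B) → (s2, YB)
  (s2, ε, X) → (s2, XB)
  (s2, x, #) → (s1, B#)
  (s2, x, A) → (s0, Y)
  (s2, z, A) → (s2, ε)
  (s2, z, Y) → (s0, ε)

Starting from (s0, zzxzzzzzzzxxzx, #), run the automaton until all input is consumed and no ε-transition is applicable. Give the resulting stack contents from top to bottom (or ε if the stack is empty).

(s0, zzxzzzzzzzxxzx, #) ⊢ (s2, zxzzzzzzzxxzx, B#) ⊢ (s2, zxzzzzzzzxxzx, YB#) ⊢ (s0, xzzzzzzzxxzx, B#) ⊢ (s0, zzzzzzzxxzx, Y#) ⊢ (s1, zzzzzzxxzx, A#) ⊢ (s0, zzzzzxxzx, Y#) ⊢ (s1, zzzzxxzx, A#) ⊢ (s0, zzzxxzx, Y#) ⊢ (s1, zzxxzx, A#) ⊢ (s0, zxxzx, Y#) ⊢ (s1, xxzx, A#) ⊢ (s0, xzx, BB#) ⊢ (s0, zx, YB#) ⊢ (s1, x, AB#) ⊢ (s0, ε, BBB#)
All input consumed in state s0 with stack BBB#.

BBB#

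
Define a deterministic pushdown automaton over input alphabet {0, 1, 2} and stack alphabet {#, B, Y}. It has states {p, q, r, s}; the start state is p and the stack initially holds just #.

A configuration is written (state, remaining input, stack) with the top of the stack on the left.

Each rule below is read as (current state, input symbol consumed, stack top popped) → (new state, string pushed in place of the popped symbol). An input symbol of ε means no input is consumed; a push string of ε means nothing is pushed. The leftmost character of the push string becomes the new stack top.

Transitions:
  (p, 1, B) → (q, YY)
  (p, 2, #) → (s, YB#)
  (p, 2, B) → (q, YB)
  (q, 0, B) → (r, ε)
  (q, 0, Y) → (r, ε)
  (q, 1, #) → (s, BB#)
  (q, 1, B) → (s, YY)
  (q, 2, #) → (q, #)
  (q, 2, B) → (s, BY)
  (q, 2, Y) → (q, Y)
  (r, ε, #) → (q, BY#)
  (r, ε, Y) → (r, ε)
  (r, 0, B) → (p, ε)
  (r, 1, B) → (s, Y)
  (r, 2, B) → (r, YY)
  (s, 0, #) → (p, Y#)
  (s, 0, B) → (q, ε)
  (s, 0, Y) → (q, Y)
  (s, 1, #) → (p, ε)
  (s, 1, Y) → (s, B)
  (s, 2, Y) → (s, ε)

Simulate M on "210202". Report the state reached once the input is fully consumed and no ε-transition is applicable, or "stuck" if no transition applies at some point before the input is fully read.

q

(p, 210202, #)
  read 2, top #: go to s, push YB# → (s, 10202, YB#)
  read 1, top Y: go to s, push B → (s, 0202, BB#)
  read 0, top B: go to q, push ε → (q, 202, B#)
  read 2, top B: go to s, push BY → (s, 02, BY#)
  read 0, top B: go to q, push ε → (q, 2, Y#)
  read 2, top Y: go to q, push Y → (q, ε, Y#)
All input consumed; M is in state q.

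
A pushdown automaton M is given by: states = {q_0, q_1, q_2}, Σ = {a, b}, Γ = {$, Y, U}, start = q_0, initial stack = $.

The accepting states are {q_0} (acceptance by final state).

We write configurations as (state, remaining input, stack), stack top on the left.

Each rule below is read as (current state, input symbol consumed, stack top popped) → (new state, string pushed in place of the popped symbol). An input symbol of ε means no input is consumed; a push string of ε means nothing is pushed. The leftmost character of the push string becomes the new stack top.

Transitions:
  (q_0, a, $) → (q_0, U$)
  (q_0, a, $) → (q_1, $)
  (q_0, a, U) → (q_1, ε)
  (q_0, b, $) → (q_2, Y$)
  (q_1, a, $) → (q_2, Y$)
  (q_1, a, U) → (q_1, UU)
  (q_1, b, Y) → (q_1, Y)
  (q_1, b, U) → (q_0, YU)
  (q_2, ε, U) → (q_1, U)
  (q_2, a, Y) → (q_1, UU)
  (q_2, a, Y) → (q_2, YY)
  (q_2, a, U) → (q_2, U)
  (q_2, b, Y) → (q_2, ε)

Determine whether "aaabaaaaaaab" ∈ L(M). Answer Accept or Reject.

One accepting computation: (q_0, aaabaaaaaaab, $) ⊢ (q_1, aabaaaaaaab, $) ⊢ (q_2, abaaaaaaab, Y$) ⊢ (q_2, baaaaaaab, YY$) ⊢ (q_2, aaaaaaab, Y$) ⊢ (q_1, aaaaaab, UU$) ⊢ (q_1, aaaaab, UUU$) ⊢ (q_1, aaaab, UUUU$) ⊢ (q_1, aaab, UUUUU$) ⊢ (q_1, aab, UUUUUU$) ⊢ (q_1, ab, UUUUUUU$) ⊢ (q_1, b, UUUUUUUU$) ⊢ (q_0, ε, YUUUUUUUU$)
All input consumed and state q_0 ∈ F.

Accept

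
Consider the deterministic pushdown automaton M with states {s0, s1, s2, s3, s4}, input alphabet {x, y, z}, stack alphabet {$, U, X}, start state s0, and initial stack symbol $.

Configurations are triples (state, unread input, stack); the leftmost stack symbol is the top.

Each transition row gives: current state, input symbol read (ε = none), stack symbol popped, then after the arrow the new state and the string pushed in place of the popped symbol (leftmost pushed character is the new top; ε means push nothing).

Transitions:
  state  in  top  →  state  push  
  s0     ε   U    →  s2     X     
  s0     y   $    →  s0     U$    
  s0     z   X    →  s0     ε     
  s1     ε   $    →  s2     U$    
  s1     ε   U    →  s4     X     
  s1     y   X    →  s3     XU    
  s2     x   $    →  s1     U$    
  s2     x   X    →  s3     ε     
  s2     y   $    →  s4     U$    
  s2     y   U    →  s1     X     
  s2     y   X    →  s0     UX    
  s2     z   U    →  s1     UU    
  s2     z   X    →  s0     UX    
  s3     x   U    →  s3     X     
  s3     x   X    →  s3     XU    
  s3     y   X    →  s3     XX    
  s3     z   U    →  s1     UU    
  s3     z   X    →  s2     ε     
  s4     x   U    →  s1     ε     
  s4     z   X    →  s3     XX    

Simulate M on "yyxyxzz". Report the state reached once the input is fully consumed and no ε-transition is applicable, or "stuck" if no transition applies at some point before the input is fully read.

(s0, yyxyxzz, $) ⊢ (s0, yxyxzz, U$) ⊢ (s2, yxyxzz, X$) ⊢ (s0, xyxzz, UX$) ⊢ (s2, xyxzz, XX$) ⊢ (s3, yxzz, X$) ⊢ (s3, xzz, XX$) ⊢ (s3, zz, XUX$) ⊢ (s2, z, UX$) ⊢ (s1, ε, UUX$) ⊢ (s4, ε, XUX$)
All input consumed; M is in state s4.

s4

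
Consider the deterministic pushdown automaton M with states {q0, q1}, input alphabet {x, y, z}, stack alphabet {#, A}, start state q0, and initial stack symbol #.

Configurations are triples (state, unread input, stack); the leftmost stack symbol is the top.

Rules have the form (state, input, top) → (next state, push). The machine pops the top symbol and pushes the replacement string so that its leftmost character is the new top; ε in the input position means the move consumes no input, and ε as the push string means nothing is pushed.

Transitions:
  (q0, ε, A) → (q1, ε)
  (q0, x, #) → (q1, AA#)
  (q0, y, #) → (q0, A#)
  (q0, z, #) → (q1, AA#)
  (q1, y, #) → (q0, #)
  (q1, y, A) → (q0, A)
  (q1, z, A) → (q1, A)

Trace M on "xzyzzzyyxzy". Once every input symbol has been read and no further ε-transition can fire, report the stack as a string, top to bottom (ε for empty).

(q0, xzyzzzyyxzy, #)
  read x, top #: go to q1, push AA# → (q1, zyzzzyyxzy, AA#)
  read z, top A: go to q1, push A → (q1, yzzzyyxzy, AA#)
  read y, top A: go to q0, push A → (q0, zzzyyxzy, AA#)
  ε-move, top A: go to q1, push ε → (q1, zzzyyxzy, A#)
  read z, top A: go to q1, push A → (q1, zzyyxzy, A#)
  read z, top A: go to q1, push A → (q1, zyyxzy, A#)
  read z, top A: go to q1, push A → (q1, yyxzy, A#)
  read y, top A: go to q0, push A → (q0, yxzy, A#)
  ε-move, top A: go to q1, push ε → (q1, yxzy, #)
  read y, top #: go to q0, push # → (q0, xzy, #)
  read x, top #: go to q1, push AA# → (q1, zy, AA#)
  read z, top A: go to q1, push A → (q1, y, AA#)
  read y, top A: go to q0, push A → (q0, ε, AA#)
  ε-move, top A: go to q1, push ε → (q1, ε, A#)
All input consumed in state q1 with stack A#.

A#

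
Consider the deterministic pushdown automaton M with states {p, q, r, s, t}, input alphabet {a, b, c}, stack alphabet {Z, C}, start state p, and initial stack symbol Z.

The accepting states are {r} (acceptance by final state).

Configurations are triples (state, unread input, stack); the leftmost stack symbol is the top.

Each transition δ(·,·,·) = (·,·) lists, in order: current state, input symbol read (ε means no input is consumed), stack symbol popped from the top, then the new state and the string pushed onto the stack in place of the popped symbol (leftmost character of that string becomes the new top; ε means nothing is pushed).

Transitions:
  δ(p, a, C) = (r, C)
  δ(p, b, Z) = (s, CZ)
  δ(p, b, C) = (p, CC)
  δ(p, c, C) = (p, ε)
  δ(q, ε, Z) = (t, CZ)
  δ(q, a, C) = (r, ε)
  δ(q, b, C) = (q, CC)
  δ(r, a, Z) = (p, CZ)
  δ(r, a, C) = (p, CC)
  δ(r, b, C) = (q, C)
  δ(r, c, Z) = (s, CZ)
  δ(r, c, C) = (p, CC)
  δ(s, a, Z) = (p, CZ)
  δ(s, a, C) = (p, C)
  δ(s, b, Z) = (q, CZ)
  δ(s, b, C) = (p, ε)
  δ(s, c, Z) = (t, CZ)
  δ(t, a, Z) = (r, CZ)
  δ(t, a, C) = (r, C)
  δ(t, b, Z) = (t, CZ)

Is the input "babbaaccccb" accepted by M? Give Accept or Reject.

(p, babbaaccccb, Z)
  read b, top Z: go to s, push CZ → (s, abbaaccccb, CZ)
  read a, top C: go to p, push C → (p, bbaaccccb, CZ)
  read b, top C: go to p, push CC → (p, baaccccb, CCZ)
  read b, top C: go to p, push CC → (p, aaccccb, CCCZ)
  read a, top C: go to r, push C → (r, accccb, CCCZ)
  read a, top C: go to p, push CC → (p, ccccb, CCCCZ)
  read c, top C: go to p, push ε → (p, cccb, CCCZ)
  read c, top C: go to p, push ε → (p, ccb, CCZ)
  read c, top C: go to p, push ε → (p, cb, CZ)
  read c, top C: go to p, push ε → (p, b, Z)
  read b, top Z: go to s, push CZ → (s, ε, CZ)
All input consumed; state s ∉ F and no further ε-move applies.

Reject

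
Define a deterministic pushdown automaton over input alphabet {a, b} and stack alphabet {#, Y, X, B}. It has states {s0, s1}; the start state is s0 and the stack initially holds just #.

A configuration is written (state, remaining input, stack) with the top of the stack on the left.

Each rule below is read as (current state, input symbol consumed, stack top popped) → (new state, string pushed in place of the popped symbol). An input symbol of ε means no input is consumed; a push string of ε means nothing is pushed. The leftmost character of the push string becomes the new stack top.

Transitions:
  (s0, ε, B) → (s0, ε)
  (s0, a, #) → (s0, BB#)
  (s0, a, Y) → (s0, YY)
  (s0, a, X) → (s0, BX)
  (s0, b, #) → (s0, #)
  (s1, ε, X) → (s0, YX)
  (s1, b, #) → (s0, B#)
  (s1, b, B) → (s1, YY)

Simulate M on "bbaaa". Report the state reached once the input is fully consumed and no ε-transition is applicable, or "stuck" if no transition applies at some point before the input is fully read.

s0

(s0, bbaaa, #)
  read b, top #: go to s0, push # → (s0, baaa, #)
  read b, top #: go to s0, push # → (s0, aaa, #)
  read a, top #: go to s0, push BB# → (s0, aa, BB#)
  ε-move, top B: go to s0, push ε → (s0, aa, B#)
  ε-move, top B: go to s0, push ε → (s0, aa, #)
  read a, top #: go to s0, push BB# → (s0, a, BB#)
  ε-move, top B: go to s0, push ε → (s0, a, B#)
  ε-move, top B: go to s0, push ε → (s0, a, #)
  read a, top #: go to s0, push BB# → (s0, ε, BB#)
  ε-move, top B: go to s0, push ε → (s0, ε, B#)
  ε-move, top B: go to s0, push ε → (s0, ε, #)
All input consumed; M is in state s0.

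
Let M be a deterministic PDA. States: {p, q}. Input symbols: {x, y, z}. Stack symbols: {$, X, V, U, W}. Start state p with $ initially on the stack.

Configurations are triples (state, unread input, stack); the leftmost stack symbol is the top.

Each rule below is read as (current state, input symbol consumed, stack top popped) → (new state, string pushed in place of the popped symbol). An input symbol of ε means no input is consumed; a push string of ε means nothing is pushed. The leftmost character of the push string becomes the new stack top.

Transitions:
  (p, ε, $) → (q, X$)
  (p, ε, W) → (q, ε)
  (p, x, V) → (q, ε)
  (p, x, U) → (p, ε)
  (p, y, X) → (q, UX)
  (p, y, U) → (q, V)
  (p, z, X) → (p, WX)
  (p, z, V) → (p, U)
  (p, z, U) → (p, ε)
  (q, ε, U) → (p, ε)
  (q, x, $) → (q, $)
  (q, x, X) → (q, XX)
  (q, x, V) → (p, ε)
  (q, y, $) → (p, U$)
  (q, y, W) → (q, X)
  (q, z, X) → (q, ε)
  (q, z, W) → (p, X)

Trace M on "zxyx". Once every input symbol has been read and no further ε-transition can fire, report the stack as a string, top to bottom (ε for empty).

(p, zxyx, $)
  ε-move, top $: go to q, push X$ → (q, zxyx, X$)
  read z, top X: go to q, push ε → (q, xyx, $)
  read x, top $: go to q, push $ → (q, yx, $)
  read y, top $: go to p, push U$ → (p, x, U$)
  read x, top U: go to p, push ε → (p, ε, $)
  ε-move, top $: go to q, push X$ → (q, ε, X$)
All input consumed in state q with stack X$.

X$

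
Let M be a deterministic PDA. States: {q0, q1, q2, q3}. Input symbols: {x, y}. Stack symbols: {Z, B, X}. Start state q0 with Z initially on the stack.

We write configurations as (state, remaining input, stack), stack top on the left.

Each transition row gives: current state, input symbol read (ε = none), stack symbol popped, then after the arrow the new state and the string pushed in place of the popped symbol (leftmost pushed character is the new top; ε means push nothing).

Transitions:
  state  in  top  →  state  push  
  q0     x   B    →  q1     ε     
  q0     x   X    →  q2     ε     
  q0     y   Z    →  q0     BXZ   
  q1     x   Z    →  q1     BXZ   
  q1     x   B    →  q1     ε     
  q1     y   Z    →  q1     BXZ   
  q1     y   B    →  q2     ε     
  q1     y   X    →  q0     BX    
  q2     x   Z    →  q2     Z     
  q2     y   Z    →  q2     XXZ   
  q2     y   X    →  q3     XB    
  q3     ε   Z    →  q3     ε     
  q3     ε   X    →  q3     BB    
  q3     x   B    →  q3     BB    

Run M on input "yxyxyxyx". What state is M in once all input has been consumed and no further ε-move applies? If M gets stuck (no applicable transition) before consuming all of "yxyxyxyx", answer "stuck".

(q0, yxyxyxyx, Z)
  read y, top Z: go to q0, push BXZ → (q0, xyxyxyx, BXZ)
  read x, top B: go to q1, push ε → (q1, yxyxyx, XZ)
  read y, top X: go to q0, push BX → (q0, xyxyx, BXZ)
  read x, top B: go to q1, push ε → (q1, yxyx, XZ)
  read y, top X: go to q0, push BX → (q0, xyx, BXZ)
  read x, top B: go to q1, push ε → (q1, yx, XZ)
  read y, top X: go to q0, push BX → (q0, x, BXZ)
  read x, top B: go to q1, push ε → (q1, ε, XZ)
All input consumed; M is in state q1.

q1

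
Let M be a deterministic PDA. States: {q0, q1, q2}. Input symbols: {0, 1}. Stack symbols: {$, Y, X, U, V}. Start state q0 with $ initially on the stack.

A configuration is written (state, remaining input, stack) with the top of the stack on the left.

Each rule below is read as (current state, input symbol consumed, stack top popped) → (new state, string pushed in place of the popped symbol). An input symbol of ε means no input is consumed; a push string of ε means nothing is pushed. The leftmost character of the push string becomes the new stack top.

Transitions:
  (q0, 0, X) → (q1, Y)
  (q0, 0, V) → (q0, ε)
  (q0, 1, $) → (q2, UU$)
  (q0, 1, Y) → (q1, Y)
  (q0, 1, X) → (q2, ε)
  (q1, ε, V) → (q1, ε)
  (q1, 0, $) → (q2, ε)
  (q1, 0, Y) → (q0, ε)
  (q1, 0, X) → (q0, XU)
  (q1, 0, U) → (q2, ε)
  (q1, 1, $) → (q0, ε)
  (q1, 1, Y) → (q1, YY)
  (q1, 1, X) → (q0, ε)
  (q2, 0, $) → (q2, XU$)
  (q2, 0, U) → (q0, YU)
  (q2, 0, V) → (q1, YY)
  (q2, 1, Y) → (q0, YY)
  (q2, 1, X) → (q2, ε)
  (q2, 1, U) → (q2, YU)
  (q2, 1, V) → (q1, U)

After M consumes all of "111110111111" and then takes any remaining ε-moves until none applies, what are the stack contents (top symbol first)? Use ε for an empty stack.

YYYYYYYUU$

(q0, 111110111111, $) ⊢ (q2, 11110111111, UU$) ⊢ (q2, 1110111111, YUU$) ⊢ (q0, 110111111, YYUU$) ⊢ (q1, 10111111, YYUU$) ⊢ (q1, 0111111, YYYUU$) ⊢ (q0, 111111, YYUU$) ⊢ (q1, 11111, YYUU$) ⊢ (q1, 1111, YYYUU$) ⊢ (q1, 111, YYYYUU$) ⊢ (q1, 11, YYYYYUU$) ⊢ (q1, 1, YYYYYYUU$) ⊢ (q1, ε, YYYYYYYUU$)
All input consumed in state q1 with stack YYYYYYYUU$.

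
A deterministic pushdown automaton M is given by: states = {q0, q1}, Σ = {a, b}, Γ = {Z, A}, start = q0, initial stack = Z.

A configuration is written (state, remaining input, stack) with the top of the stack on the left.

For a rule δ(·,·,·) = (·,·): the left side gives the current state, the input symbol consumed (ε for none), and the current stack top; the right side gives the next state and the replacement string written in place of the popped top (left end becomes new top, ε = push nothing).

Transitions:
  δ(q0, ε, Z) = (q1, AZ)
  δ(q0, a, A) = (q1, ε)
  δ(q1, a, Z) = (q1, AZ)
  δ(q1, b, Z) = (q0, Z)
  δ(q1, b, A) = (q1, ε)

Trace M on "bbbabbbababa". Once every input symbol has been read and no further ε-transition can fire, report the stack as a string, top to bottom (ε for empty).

(q0, bbbabbbababa, Z)
  ε-move, top Z: go to q1, push AZ → (q1, bbbabbbababa, AZ)
  read b, top A: go to q1, push ε → (q1, bbabbbababa, Z)
  read b, top Z: go to q0, push Z → (q0, babbbababa, Z)
  ε-move, top Z: go to q1, push AZ → (q1, babbbababa, AZ)
  read b, top A: go to q1, push ε → (q1, abbbababa, Z)
  read a, top Z: go to q1, push AZ → (q1, bbbababa, AZ)
  read b, top A: go to q1, push ε → (q1, bbababa, Z)
  read b, top Z: go to q0, push Z → (q0, bababa, Z)
  ε-move, top Z: go to q1, push AZ → (q1, bababa, AZ)
  read b, top A: go to q1, push ε → (q1, ababa, Z)
  read a, top Z: go to q1, push AZ → (q1, baba, AZ)
  read b, top A: go to q1, push ε → (q1, aba, Z)
  read a, top Z: go to q1, push AZ → (q1, ba, AZ)
  read b, top A: go to q1, push ε → (q1, a, Z)
  read a, top Z: go to q1, push AZ → (q1, ε, AZ)
All input consumed in state q1 with stack AZ.

AZ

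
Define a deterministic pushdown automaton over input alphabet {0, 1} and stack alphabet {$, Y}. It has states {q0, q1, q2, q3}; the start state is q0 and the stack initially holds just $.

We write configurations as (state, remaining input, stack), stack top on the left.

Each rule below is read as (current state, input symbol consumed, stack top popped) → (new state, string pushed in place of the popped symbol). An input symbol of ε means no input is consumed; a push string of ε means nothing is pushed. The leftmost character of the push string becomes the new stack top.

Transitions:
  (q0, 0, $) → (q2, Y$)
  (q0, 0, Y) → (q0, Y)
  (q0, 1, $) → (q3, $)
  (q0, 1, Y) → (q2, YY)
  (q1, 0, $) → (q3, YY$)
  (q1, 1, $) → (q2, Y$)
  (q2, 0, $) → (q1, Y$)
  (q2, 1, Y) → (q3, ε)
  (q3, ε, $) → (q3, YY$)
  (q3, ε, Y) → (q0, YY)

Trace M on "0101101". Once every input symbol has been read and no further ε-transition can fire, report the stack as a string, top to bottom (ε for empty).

(q0, 0101101, $)
  read 0, top $: go to q2, push Y$ → (q2, 101101, Y$)
  read 1, top Y: go to q3, push ε → (q3, 01101, $)
  ε-move, top $: go to q3, push YY$ → (q3, 01101, YY$)
  ε-move, top Y: go to q0, push YY → (q0, 01101, YYY$)
  read 0, top Y: go to q0, push Y → (q0, 1101, YYY$)
  read 1, top Y: go to q2, push YY → (q2, 101, YYYY$)
  read 1, top Y: go to q3, push ε → (q3, 01, YYY$)
  ε-move, top Y: go to q0, push YY → (q0, 01, YYYY$)
  read 0, top Y: go to q0, push Y → (q0, 1, YYYY$)
  read 1, top Y: go to q2, push YY → (q2, ε, YYYYY$)
All input consumed in state q2 with stack YYYYY$.

YYYYY$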